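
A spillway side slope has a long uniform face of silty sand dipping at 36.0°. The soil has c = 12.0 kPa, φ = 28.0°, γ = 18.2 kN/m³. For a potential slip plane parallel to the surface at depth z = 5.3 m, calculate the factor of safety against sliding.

For an infinite slope with a slip plane parallel to the surface (no pore pressure): FS = [c + γz cos²β tanφ] / [γz sinβ cosβ].
γz = 18.2·5.3 = 96.46 kN/m²
Numerator = 12.0 + 96.46·cos²36.0°·tan28.0° = 12.0 + 96.46·0.6545·0.5317 = 45.569 kPa
Denominator = 96.46·sin36.0°·cos36.0° = 96.46·0.5878·0.8090 = 45.869 kPa
FS = 45.569 / 45.869 = 0.993

FS = 0.99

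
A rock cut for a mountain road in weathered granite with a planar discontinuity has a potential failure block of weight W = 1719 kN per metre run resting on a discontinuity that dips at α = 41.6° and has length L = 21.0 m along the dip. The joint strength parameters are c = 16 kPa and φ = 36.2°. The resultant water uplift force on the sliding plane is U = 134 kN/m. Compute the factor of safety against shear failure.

Resolving the block weight along and normal to the plane and applying the Mohr–Coulomb strength on the joint:
N' = W cosα − U = 1719·cos41.6° − 134 = 1151.5 kN/m
Driving force T = W sinα = 1719·sin41.6° = 1141.3 kN/m
Resisting force R = c·L + N'·tanφ = 16·21.0 + 1151.5·tan36.2° = 336.0 + 842.7 = 1178.7 kN/m
FS = R / T = 1178.7 / 1141.3 = 1.033

FS = 1.03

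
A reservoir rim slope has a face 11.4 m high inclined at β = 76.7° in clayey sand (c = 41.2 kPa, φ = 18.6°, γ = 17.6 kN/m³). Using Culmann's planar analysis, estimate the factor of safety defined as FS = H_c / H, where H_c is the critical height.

FS = 1.61

H_c = (4c/γ) · sinβ cosφ / [1 − cos(β − φ)]
    = (4·41.2/17.6) · sin76.7°·cos18.6° / [1 − cos58.1°]
    = 9.364 · 0.9223 / 0.4716 = 18.31 m
FS = H_c / H = 18.31 / 11.4 = 1.607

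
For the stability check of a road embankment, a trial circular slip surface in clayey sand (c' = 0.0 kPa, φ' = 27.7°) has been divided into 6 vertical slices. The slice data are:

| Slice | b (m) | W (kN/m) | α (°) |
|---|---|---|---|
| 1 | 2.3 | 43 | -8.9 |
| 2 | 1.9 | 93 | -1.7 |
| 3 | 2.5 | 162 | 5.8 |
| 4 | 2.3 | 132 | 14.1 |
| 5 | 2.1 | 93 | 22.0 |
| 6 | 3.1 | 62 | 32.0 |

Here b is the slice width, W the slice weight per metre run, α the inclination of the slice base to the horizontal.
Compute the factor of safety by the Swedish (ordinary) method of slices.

Ordinary method of slices: FS = Σ[c'·Δl_i + (W_i cosα_i)·tanφ'] / Σ W_i sinα_i, with Δl_i = b_i / cosα_i.
Slice 1: Δl = 2.3/cos(-8.9°) = 2.328 m; N'_1 = 43·cos(-8.9°) = 42.5; c'Δl = 0.00; W sinα = -6.7
Slice 2: Δl = 1.9/cos(-1.7°) = 1.901 m; N'_2 = 93·cos(-1.7°) = 93.0; c'Δl = 0.00; W sinα = -2.8
Slice 3: Δl = 2.5/cos5.8° = 2.513 m; N'_3 = 162·cos5.8° = 161.2; c'Δl = 0.00; W sinα = 16.4
Slice 4: Δl = 2.3/cos14.1° = 2.371 m; N'_4 = 132·cos14.1° = 128.0; c'Δl = 0.00; W sinα = 32.2
Slice 5: Δl = 2.1/cos22.0° = 2.265 m; N'_5 = 93·cos22.0° = 86.2; c'Δl = 0.00; W sinα = 34.8
Slice 6: Δl = 3.1/cos32.0° = 3.655 m; N'_6 = 62·cos32.0° = 52.6; c'Δl = 0.00; W sinα = 32.9
Σc'Δl = 0.0 kN/m; ΣN' = 563.4 kN/m; ΣW sinα = 106.8 kN/m
Resisting = 0.0 + 563.4·tan27.7° = 0.0 + 295.8 = 295.8 kN/m
FS = 295.8 / 106.8 = 2.770

FS = 2.77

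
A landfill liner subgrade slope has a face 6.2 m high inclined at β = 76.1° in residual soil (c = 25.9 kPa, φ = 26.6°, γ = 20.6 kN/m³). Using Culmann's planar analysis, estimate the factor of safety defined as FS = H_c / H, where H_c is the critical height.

H_c = (4c/γ) · sinβ cosφ / [1 − cos(β − φ)]
    = (4·25.9/20.6) · sin76.1°·cos26.6° / [1 − cos49.5°]
    = 5.029 · 0.8680 / 0.3506 = 12.45 m
FS = H_c / H = 12.45 / 6.2 = 2.008

FS = 2.01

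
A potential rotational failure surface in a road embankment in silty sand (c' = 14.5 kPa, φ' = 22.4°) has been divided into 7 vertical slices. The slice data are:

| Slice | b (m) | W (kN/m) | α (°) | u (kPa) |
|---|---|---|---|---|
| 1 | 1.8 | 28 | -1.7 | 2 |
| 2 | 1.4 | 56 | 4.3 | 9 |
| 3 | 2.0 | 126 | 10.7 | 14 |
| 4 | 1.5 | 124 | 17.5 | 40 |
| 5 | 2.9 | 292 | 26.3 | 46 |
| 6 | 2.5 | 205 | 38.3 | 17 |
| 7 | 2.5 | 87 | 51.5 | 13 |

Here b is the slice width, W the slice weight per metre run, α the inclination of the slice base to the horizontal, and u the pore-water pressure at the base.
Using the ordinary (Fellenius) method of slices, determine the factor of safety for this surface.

FS = 1.11

Ordinary method of slices: FS = Σ[c'·Δl_i + (W_i cosα_i − u_i·Δl_i)·tanφ'] / Σ W_i sinα_i, with Δl_i = b_i / cosα_i.
Slice 1: Δl = 1.8/cos(-1.7°) = 1.801 m; N'_1 = 28·cos(-1.7°) − 2·1.801 = 24.4; c'Δl = 26.11; W sinα = -0.8
Slice 2: Δl = 1.4/cos4.3° = 1.404 m; N'_2 = 56·cos4.3° − 9·1.404 = 43.2; c'Δl = 20.36; W sinα = 4.2
Slice 3: Δl = 2.0/cos10.7° = 2.035 m; N'_3 = 126·cos10.7° − 14·2.035 = 95.3; c'Δl = 29.51; W sinα = 23.4
Slice 4: Δl = 1.5/cos17.5° = 1.573 m; N'_4 = 124·cos17.5° − 40·1.573 = 55.3; c'Δl = 22.81; W sinα = 37.3
Slice 5: Δl = 2.9/cos26.3° = 3.235 m; N'_5 = 292·cos26.3° − 46·3.235 = 113.0; c'Δl = 46.91; W sinα = 129.4
Slice 6: Δl = 2.5/cos38.3° = 3.186 m; N'_6 = 205·cos38.3° − 17·3.186 = 106.7; c'Δl = 46.19; W sinα = 127.1
Slice 7: Δl = 2.5/cos51.5° = 4.016 m; N'_7 = 87·cos51.5° − 13·4.016 = 2.0; c'Δl = 58.23; W sinα = 68.1
Σc'Δl = 250.1 kN/m; ΣN' = 439.9 kN/m; ΣW sinα = 388.6 kN/m
Resisting = 250.1 + 439.9·tan22.4° = 250.1 + 181.3 = 431.4 kN/m
FS = 431.4 / 388.6 = 1.110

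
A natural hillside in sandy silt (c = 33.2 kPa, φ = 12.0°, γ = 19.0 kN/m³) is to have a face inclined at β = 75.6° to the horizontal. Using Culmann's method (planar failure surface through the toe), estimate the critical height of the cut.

Culmann's analysis gives the critical failure plane at α_cr = (β + φ)/2 = (75.6 + 12.0)/2 = 43.8°, and the critical height
H_c = (4c/γ) · sinβ cosφ / [1 − cos(β − φ)]
    = (4·33.2/19.0) · sin75.6°·cos12.0° / [1 − cos(63.6°)]
    = 6.989 · 0.9686·0.9781 / [1 − 0.4446]
    = 6.989 · 0.9474 / 0.5554
    = 11.92 m

H_c = 11.92 m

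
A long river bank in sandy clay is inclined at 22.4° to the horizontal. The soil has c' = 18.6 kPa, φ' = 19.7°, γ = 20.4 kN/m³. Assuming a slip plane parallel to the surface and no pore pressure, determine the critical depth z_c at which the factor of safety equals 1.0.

Setting FS = 1.00 in FS = [c' + γz cos²β tanφ'] / [γz sinβ cosβ] and solving for z:
z = c' / [γ cosβ (FS·sinβ − cosβ·tanφ')]
  = 18.6 / [20.4·cos22.4°·(1.00·sin22.4° − cos22.4°·tan19.7°)]
  = 18.6 / [20.4·0.9245·(1.00·0.3811 − 0.9245·0.3581)]
  = 18.6 / 0.9437 = 19.710 m

z_c = 19.71 m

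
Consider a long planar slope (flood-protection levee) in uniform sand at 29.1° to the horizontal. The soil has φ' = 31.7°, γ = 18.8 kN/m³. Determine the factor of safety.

FS = 1.11

For a dry cohesionless infinite slope the factor of safety is FS = tanφ' / tanβ.
FS = tan31.7° / tan29.1° = 0.6176 / 0.5566 = 1.110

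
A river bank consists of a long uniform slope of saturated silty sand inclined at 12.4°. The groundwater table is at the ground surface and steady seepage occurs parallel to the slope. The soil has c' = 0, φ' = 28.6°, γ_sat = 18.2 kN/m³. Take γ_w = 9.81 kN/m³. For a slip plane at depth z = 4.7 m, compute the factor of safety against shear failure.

With seepage parallel to the slope and the water table at the surface, the effective normal stress on the slip plane uses the buoyant unit weight γ' = γ_sat − γ_w while the driving shear stress uses γ_sat:
FS = [c' + γ' z cos²β tanφ'] / [γ_sat z sinβ cosβ]
(For c' = 0 this reduces to FS = (γ'/γ_sat)·tanφ'/tanβ.)
γ' = 18.2 − 9.81 = 8.39 kN/m³
Numerator = 0.0 + 8.39·4.7·cos²12.4°·tan28.6° = 0.0 + 8.39·4.7·0.9539·0.5452 = 20.508 kPa
Denominator = 18.2·4.7·sin12.4°·cos12.4° = 18.2·4.7·0.2147·0.9767 = 17.940 kPa
FS = 20.508 / 17.940 = 1.143

FS = 1.14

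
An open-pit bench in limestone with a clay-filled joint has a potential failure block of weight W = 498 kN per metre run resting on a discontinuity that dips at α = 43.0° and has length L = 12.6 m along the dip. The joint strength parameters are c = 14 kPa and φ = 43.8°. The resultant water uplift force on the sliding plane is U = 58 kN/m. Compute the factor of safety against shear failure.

Resolving the block weight along and normal to the plane and applying the Mohr–Coulomb strength on the joint:
N' = W cosα − U = 498·cos43.0° − 58 = 306.2 kN/m
Driving force T = W sinα = 498·sin43.0° = 339.6 kN/m
Resisting force R = c·L + N'·tanφ = 14·12.6 + 306.2·tan43.8° = 176.4 + 293.6 = 470.0 kN/m
FS = R / T = 470.0 / 339.6 = 1.384

FS = 1.38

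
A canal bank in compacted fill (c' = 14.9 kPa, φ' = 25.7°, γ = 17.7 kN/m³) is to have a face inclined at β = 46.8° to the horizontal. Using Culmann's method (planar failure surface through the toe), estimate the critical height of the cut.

H_c = 32.99 m

Culmann's analysis gives the critical failure plane at α_cr = (β + φ')/2 = (46.8 + 25.7)/2 = 36.2°, and the critical height
H_c = (4c'/γ) · sinβ cosφ' / [1 − cos(β − φ')]
    = (4·14.9/17.7) · sin46.8°·cos25.7° / [1 − cos(21.1°)]
    = 3.367 · 0.7290·0.9011 / [1 − 0.9330]
    = 3.367 · 0.6569 / 0.0670
    = 32.99 m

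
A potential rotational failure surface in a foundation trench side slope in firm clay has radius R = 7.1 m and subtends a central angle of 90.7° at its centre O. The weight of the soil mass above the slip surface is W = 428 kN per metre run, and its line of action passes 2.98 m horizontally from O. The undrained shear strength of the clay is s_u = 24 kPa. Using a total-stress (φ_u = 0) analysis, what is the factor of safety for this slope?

Taking moments about the centre O, the resisting moment is provided by the undrained shear strength acting along the arc:
Arc length L_a = R·θ = 7.1·(90.7°·π/180) = 7.1·1.5830 = 11.24 m
M_R = s_u·L_a·R = 24·11.24·7.1 = 1915.2 kN·m/m
M_D = W·d = 428·2.98 = 1275.4 kN·m/m
FS = M_R / M_D = 1915.2 / 1275.4 = 1.502

FS = 1.50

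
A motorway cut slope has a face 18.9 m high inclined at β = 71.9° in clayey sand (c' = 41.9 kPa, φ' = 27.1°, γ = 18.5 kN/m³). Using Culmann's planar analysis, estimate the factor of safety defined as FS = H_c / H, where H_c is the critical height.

H_c = (4c'/γ) · sinβ cosφ' / [1 − cos(β − φ')]
    = (4·41.9/18.5) · sin71.9°·cos27.1° / [1 − cos44.8°]
    = 9.059 · 0.8462 / 0.2904 = 26.39 m
FS = H_c / H = 26.39 / 18.9 = 1.397

FS = 1.40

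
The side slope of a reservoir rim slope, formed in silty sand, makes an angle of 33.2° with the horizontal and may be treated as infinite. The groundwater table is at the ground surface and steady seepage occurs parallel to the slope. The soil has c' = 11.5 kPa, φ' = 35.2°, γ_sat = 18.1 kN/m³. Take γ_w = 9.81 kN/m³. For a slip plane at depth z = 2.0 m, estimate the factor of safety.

With seepage parallel to the slope and the water table at the surface, the effective normal stress on the slip plane uses the buoyant unit weight γ' = γ_sat − γ_w while the driving shear stress uses γ_sat:
FS = [c' + γ' z cos²β tanφ'] / [γ_sat z sinβ cosβ]
γ' = 18.1 − 9.81 = 8.29 kN/m³
Numerator = 11.5 + 8.29·2.0·cos²33.2°·tan35.2° = 11.5 + 8.29·2.0·0.7002·0.7054 = 19.689 kPa
Denominator = 18.1·2.0·sin33.2°·cos33.2° = 18.1·2.0·0.5476·0.8368 = 16.586 kPa
FS = 19.689 / 16.586 = 1.187

FS = 1.19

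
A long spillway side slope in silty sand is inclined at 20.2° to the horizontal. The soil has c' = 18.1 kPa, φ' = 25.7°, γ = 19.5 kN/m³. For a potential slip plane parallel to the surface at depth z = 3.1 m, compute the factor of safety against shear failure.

FS = 2.23

For an infinite slope with a slip plane parallel to the surface (no pore pressure): FS = [c' + γz cos²β tanφ'] / [γz sinβ cosβ].
γz = 19.5·3.1 = 60.45 kN/m²
Numerator = 18.1 + 60.45·cos²20.2°·tan25.7° = 18.1 + 60.45·0.8808·0.4813 = 43.724 kPa
Denominator = 60.45·sin20.2°·cos20.2° = 60.45·0.3453·0.9385 = 19.589 kPa
FS = 43.724 / 19.589 = 2.232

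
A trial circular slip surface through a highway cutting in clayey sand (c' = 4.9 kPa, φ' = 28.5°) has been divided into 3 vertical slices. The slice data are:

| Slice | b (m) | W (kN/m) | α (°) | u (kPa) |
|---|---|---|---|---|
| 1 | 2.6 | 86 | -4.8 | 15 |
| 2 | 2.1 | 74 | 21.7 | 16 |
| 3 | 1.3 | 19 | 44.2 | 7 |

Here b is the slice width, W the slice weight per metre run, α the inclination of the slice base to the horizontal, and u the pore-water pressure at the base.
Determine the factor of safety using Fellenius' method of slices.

Ordinary method of slices: FS = Σ[c'·Δl_i + (W_i cosα_i − u_i·Δl_i)·tanφ'] / Σ W_i sinα_i, with Δl_i = b_i / cosα_i.
Slice 1: Δl = 2.6/cos(-4.8°) = 2.609 m; N'_1 = 86·cos(-4.8°) − 15·2.609 = 46.6; c'Δl = 12.78; W sinα = -7.2
Slice 2: Δl = 2.1/cos21.7° = 2.260 m; N'_2 = 74·cos21.7° − 16·2.260 = 32.6; c'Δl = 11.07; W sinα = 27.4
Slice 3: Δl = 1.3/cos44.2° = 1.813 m; N'_3 = 19·cos44.2° − 7·1.813 = 0.9; c'Δl = 8.89; W sinα = 13.2
Σc'Δl = 32.7 kN/m; ΣN' = 80.1 kN/m; ΣW sinα = 33.4 kN/m
Resisting = 32.7 + 80.1·tan28.5° = 32.7 + 43.5 = 76.2 kN/m
FS = 76.2 / 33.4 = 2.281

FS = 2.28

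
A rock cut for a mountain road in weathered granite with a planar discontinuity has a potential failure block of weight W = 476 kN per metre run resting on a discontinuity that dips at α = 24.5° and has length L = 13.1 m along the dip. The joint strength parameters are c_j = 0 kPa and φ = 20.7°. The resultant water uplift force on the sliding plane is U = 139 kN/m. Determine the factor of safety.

Resolving the block weight along and normal to the plane and applying the Mohr–Coulomb strength on the joint:
N' = W cosα − U = 476·cos24.5° − 139 = 294.1 kN/m
Driving force T = W sinα = 476·sin24.5° = 197.4 kN/m
Resisting force R = c_j·L + N'·tanφ = 0·13.1 + 294.1·tan20.7° = 0.0 + 111.1 = 111.1 kN/m
FS = R / T = 111.1 / 197.4 = 0.563

FS = 0.56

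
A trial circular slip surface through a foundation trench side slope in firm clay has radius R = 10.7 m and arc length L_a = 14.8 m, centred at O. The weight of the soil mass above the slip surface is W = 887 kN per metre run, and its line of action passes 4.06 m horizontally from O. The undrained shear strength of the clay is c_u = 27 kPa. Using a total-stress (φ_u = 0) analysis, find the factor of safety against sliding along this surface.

Taking moments about the centre O, the resisting moment is provided by the undrained shear strength acting along the arc:
M_R = c_u·L_a·R = 27·14.80·10.7 = 4275.7 kN·m/m
M_D = W·d = 887·4.06 = 3601.2 kN·m/m
FS = M_R / M_D = 4275.7 / 3601.2 = 1.187

FS = 1.19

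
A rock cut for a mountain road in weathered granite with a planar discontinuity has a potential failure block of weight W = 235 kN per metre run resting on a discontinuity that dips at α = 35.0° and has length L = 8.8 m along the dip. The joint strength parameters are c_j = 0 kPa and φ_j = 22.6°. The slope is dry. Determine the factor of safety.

Resolving the block weight along and normal to the plane and applying the Mohr–Coulomb strength on the joint:
N' = W cosα = 235·cos35.0° = 192.5 kN/m
Driving force T = W sinα = 235·sin35.0° = 134.8 kN/m
Resisting force R = c_j·L + N'·tanφ_j = 0·8.8 + 192.5·tan22.6° = 0.0 + 80.1 = 80.1 kN/m
FS = R / T = 80.1 / 134.8 = 0.594

FS = 0.59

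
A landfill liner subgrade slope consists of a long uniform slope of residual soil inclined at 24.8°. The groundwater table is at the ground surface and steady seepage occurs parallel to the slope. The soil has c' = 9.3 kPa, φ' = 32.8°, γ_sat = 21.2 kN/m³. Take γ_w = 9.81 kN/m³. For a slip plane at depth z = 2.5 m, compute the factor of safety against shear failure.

FS = 1.21

With seepage parallel to the slope and the water table at the surface, the effective normal stress on the slip plane uses the buoyant unit weight γ' = γ_sat − γ_w while the driving shear stress uses γ_sat:
FS = [c' + γ' z cos²β tanφ'] / [γ_sat z sinβ cosβ]
γ' = 21.2 − 9.81 = 11.39 kN/m³
Numerator = 9.3 + 11.39·2.5·cos²24.8°·tan32.8° = 9.3 + 11.39·2.5·0.8241·0.6445 = 24.422 kPa
Denominator = 21.2·2.5·sin24.8°·cos24.8° = 21.2·2.5·0.4195·0.9078 = 20.181 kPa
FS = 24.422 / 20.181 = 1.210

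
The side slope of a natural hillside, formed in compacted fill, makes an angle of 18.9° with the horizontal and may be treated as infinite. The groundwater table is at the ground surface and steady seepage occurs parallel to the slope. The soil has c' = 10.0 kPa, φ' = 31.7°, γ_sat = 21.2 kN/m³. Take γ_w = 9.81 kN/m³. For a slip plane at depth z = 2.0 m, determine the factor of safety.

FS = 1.74

With seepage parallel to the slope and the water table at the surface, the effective normal stress on the slip plane uses the buoyant unit weight γ' = γ_sat − γ_w while the driving shear stress uses γ_sat:
FS = [c' + γ' z cos²β tanφ'] / [γ_sat z sinβ cosβ]
γ' = 21.2 − 9.81 = 11.39 kN/m³
Numerator = 10.0 + 11.39·2.0·cos²18.9°·tan31.7° = 10.0 + 11.39·2.0·0.8951·0.6176 = 22.593 kPa
Denominator = 21.2·2.0·sin18.9°·cos18.9° = 21.2·2.0·0.3239·0.9461 = 12.994 kPa
FS = 22.593 / 12.994 = 1.739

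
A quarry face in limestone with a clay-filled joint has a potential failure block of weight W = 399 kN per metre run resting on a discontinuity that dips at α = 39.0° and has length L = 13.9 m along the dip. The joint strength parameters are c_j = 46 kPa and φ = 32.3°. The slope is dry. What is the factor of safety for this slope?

FS = 3.33

Resolving the block weight along and normal to the plane and applying the Mohr–Coulomb strength on the joint:
N' = W cosα = 399·cos39.0° = 310.1 kN/m
Driving force T = W sinα = 399·sin39.0° = 251.1 kN/m
Resisting force R = c_j·L + N'·tanφ = 46·13.9 + 310.1·tan32.3° = 639.4 + 196.0 = 835.4 kN/m
FS = R / T = 835.4 / 251.1 = 3.327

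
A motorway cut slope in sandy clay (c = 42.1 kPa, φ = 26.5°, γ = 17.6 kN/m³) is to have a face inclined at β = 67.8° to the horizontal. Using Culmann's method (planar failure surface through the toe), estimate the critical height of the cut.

Culmann's analysis gives the critical failure plane at α_cr = (β + φ)/2 = (67.8 + 26.5)/2 = 47.1°, and the critical height
H_c = (4c/γ) · sinβ cosφ / [1 − cos(β − φ)]
    = (4·42.1/17.6) · sin67.8°·cos26.5° / [1 − cos(41.3°)]
    = 9.568 · 0.9259·0.8949 / [1 − 0.7513]
    = 9.568 · 0.8286 / 0.2487
    = 31.87 m

H_c = 31.87 m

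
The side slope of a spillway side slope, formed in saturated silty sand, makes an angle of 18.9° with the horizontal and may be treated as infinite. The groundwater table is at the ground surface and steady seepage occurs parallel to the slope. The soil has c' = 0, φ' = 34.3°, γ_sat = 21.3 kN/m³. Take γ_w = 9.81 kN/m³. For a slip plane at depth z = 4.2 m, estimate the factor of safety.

With seepage parallel to the slope and the water table at the surface, the effective normal stress on the slip plane uses the buoyant unit weight γ' = γ_sat − γ_w while the driving shear stress uses γ_sat:
FS = [c' + γ' z cos²β tanφ'] / [γ_sat z sinβ cosβ]
(For c' = 0 this reduces to FS = (γ'/γ_sat)·tanφ'/tanβ.)
γ' = 21.3 − 9.81 = 11.49 kN/m³
Numerator = 0.0 + 11.49·4.2·cos²18.9°·tan34.3° = 0.0 + 11.49·4.2·0.8951·0.6822 = 29.465 kPa
Denominator = 21.3·4.2·sin18.9°·cos18.9° = 21.3·4.2·0.3239·0.9461 = 27.415 kPa
FS = 29.465 / 27.415 = 1.075

FS = 1.07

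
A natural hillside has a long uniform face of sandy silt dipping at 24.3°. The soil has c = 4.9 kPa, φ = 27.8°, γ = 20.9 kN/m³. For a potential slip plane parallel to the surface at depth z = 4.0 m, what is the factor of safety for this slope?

FS = 1.32

For an infinite slope with a slip plane parallel to the surface (no pore pressure): FS = [c + γz cos²β tanφ] / [γz sinβ cosβ].
γz = 20.9·4.0 = 83.60 kN/m²
Numerator = 4.9 + 83.60·cos²24.3°·tan27.8° = 4.9 + 83.60·0.8307·0.5272 = 41.513 kPa
Denominator = 83.60·sin24.3°·cos24.3° = 83.60·0.4115·0.9114 = 31.355 kPa
FS = 41.513 / 31.355 = 1.324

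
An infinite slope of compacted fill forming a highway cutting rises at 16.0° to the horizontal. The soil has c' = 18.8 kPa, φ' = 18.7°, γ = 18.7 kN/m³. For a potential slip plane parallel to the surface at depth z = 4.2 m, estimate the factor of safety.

For an infinite slope with a slip plane parallel to the surface (no pore pressure): FS = [c' + γz cos²β tanφ'] / [γz sinβ cosβ].
γz = 18.7·4.2 = 78.54 kN/m²
Numerator = 18.8 + 78.54·cos²16.0°·tan18.7° = 18.8 + 78.54·0.9240·0.3385 = 43.365 kPa
Denominator = 78.54·sin16.0°·cos16.0° = 78.54·0.2756·0.9613 = 20.810 kPa
FS = 43.365 / 20.810 = 2.084

FS = 2.08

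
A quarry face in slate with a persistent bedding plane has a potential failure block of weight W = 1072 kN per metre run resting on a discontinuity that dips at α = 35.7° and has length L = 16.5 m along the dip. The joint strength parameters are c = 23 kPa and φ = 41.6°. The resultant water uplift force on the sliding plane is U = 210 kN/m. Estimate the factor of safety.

FS = 1.54

Resolving the block weight along and normal to the plane and applying the Mohr–Coulomb strength on the joint:
N' = W cosα − U = 1072·cos35.7° − 210 = 660.6 kN/m
Driving force T = W sinα = 1072·sin35.7° = 625.6 kN/m
Resisting force R = c·L + N'·tanφ = 23·16.5 + 660.6·tan41.6° = 379.5 + 586.5 = 966.0 kN/m
FS = R / T = 966.0 / 625.6 = 1.544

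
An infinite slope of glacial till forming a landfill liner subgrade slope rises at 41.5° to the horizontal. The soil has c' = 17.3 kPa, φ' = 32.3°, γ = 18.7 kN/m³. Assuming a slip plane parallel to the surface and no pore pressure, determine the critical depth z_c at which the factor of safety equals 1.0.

z_c = 6.53 m

Setting FS = 1.00 in FS = [c' + γz cos²β tanφ'] / [γz sinβ cosβ] and solving for z:
z = c' / [γ cosβ (FS·sinβ − cosβ·tanφ')]
  = 17.3 / [18.7·cos41.5°·(1.00·sin41.5° − cos41.5°·tan32.3°)]
  = 17.3 / [18.7·0.7490·(1.00·0.6626 − 0.7490·0.6322)]
  = 17.3 / 2.6491 = 6.530 m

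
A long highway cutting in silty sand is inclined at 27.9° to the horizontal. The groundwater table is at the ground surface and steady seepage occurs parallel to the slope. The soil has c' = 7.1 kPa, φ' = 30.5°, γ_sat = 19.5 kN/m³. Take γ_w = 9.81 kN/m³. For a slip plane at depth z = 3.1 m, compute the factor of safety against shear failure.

With seepage parallel to the slope and the water table at the surface, the effective normal stress on the slip plane uses the buoyant unit weight γ' = γ_sat − γ_w while the driving shear stress uses γ_sat:
FS = [c' + γ' z cos²β tanφ'] / [γ_sat z sinβ cosβ]
γ' = 19.5 − 9.81 = 9.69 kN/m³
Numerator = 7.1 + 9.69·3.1·cos²27.9°·tan30.5° = 7.1 + 9.69·3.1·0.7810·0.5890 = 20.920 kPa
Denominator = 19.5·3.1·sin27.9°·cos27.9° = 19.5·3.1·0.4679·0.8838 = 24.999 kPa
FS = 20.920 / 24.999 = 0.837

FS = 0.84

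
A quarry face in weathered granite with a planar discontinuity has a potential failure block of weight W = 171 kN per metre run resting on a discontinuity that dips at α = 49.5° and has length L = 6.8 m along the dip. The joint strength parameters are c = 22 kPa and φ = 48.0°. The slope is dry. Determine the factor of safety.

Resolving the block weight along and normal to the plane and applying the Mohr–Coulomb strength on the joint:
N' = W cosα = 171·cos49.5° = 111.1 kN/m
Driving force T = W sinα = 171·sin49.5° = 130.0 kN/m
Resisting force R = c·L + N'·tanφ = 22·6.8 + 111.1·tan48.0° = 149.6 + 123.3 = 272.9 kN/m
FS = R / T = 272.9 / 130.0 = 2.099

FS = 2.10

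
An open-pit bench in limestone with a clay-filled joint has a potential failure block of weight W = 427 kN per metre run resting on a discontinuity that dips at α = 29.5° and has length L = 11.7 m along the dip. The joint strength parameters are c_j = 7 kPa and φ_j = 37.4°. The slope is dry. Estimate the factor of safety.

FS = 1.74

Resolving the block weight along and normal to the plane and applying the Mohr–Coulomb strength on the joint:
N' = W cosα = 427·cos29.5° = 371.6 kN/m
Driving force T = W sinα = 427·sin29.5° = 210.3 kN/m
Resisting force R = c_j·L + N'·tanφ_j = 7·11.7 + 371.6·tan37.4° = 81.9 + 284.1 = 366.0 kN/m
FS = R / T = 366.0 / 210.3 = 1.741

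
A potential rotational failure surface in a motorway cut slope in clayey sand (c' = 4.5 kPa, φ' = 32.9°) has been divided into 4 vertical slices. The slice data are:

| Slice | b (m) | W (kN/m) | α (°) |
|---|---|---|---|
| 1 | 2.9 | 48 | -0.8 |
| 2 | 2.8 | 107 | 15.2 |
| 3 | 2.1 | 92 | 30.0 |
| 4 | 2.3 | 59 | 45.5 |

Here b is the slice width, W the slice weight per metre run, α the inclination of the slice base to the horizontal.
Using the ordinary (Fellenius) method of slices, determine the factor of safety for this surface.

FS = 1.97

Ordinary method of slices: FS = Σ[c'·Δl_i + (W_i cosα_i)·tanφ'] / Σ W_i sinα_i, with Δl_i = b_i / cosα_i.
Slice 1: Δl = 2.9/cos(-0.8°) = 2.900 m; N'_1 = 48·cos(-0.8°) = 48.0; c'Δl = 13.05; W sinα = -0.7
Slice 2: Δl = 2.8/cos15.2° = 2.902 m; N'_2 = 107·cos15.2° = 103.3; c'Δl = 13.06; W sinα = 28.1
Slice 3: Δl = 2.1/cos30.0° = 2.425 m; N'_3 = 92·cos30.0° = 79.7; c'Δl = 10.91; W sinα = 46.0
Slice 4: Δl = 2.3/cos45.5° = 3.281 m; N'_4 = 59·cos45.5° = 41.4; c'Δl = 14.77; W sinα = 42.1
Σc'Δl = 51.8 kN/m; ΣN' = 272.3 kN/m; ΣW sinα = 115.5 kN/m
Resisting = 51.8 + 272.3·tan32.9° = 51.8 + 176.1 = 227.9 kN/m
FS = 227.9 / 115.5 = 1.974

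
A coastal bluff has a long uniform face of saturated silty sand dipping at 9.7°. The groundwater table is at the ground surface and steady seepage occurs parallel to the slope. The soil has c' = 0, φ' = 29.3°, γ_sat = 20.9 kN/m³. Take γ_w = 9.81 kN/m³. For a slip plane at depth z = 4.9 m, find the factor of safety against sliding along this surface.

With seepage parallel to the slope and the water table at the surface, the effective normal stress on the slip plane uses the buoyant unit weight γ' = γ_sat − γ_w while the driving shear stress uses γ_sat:
FS = [c' + γ' z cos²β tanφ'] / [γ_sat z sinβ cosβ]
(For c' = 0 this reduces to FS = (γ'/γ_sat)·tanφ'/tanβ.)
γ' = 20.9 − 9.81 = 11.09 kN/m³
Numerator = 0.0 + 11.09·4.9·cos²9.7°·tan29.3° = 0.0 + 11.09·4.9·0.9716·0.5612 = 29.629 kPa
Denominator = 20.9·4.9·sin9.7°·cos9.7° = 20.9·4.9·0.1685·0.9857 = 17.008 kPa
FS = 29.629 / 17.008 = 1.742

FS = 1.74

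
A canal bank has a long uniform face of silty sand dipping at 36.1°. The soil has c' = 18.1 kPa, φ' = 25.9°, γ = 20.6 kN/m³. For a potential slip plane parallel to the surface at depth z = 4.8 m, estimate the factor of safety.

For an infinite slope with a slip plane parallel to the surface (no pore pressure): FS = [c' + γz cos²β tanφ'] / [γz sinβ cosβ].
γz = 20.6·4.8 = 98.88 kN/m²
Numerator = 18.1 + 98.88·cos²36.1°·tan25.9° = 18.1 + 98.88·0.6528·0.4856 = 49.446 kPa
Denominator = 98.88·sin36.1°·cos36.1° = 98.88·0.5892·0.8080 = 47.073 kPa
FS = 49.446 / 47.073 = 1.050

FS = 1.05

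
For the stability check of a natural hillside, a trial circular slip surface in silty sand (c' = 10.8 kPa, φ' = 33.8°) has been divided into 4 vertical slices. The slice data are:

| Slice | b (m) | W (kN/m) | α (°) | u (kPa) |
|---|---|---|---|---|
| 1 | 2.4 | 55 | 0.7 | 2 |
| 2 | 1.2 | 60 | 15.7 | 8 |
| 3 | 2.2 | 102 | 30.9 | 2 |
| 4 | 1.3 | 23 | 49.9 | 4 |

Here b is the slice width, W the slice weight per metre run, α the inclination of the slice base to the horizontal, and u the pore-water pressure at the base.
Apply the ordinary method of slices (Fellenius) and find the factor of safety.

Ordinary method of slices: FS = Σ[c'·Δl_i + (W_i cosα_i − u_i·Δl_i)·tanφ'] / Σ W_i sinα_i, with Δl_i = b_i / cosα_i.
Slice 1: Δl = 2.4/cos0.7° = 2.400 m; N'_1 = 55·cos0.7° − 2·2.400 = 50.2; c'Δl = 25.92; W sinα = 0.7
Slice 2: Δl = 1.2/cos15.7° = 1.247 m; N'_2 = 60·cos15.7° − 8·1.247 = 47.8; c'Δl = 13.46; W sinα = 16.2
Slice 3: Δl = 2.2/cos30.9° = 2.564 m; N'_3 = 102·cos30.9° − 2·2.564 = 82.4; c'Δl = 27.69; W sinα = 52.4
Slice 4: Δl = 1.3/cos49.9° = 2.018 m; N'_4 = 23·cos49.9° − 4·2.018 = 6.7; c'Δl = 21.80; W sinα = 17.6
Σc'Δl = 88.9 kN/m; ΣN' = 187.1 kN/m; ΣW sinα = 86.9 kN/m
Resisting = 88.9 + 187.1·tan33.8° = 88.9 + 125.3 = 214.1 kN/m
FS = 214.1 / 86.9 = 2.465

FS = 2.46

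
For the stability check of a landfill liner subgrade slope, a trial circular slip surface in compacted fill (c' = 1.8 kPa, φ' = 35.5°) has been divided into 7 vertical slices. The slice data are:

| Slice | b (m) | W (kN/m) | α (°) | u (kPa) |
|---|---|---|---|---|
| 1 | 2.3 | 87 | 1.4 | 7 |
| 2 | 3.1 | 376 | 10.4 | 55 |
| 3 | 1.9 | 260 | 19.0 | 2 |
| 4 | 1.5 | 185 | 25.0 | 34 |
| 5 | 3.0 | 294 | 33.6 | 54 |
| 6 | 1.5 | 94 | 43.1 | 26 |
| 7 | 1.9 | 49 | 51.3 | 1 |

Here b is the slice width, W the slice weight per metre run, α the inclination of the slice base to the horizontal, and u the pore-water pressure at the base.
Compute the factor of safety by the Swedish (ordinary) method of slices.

FS = 1.09

Ordinary method of slices: FS = Σ[c'·Δl_i + (W_i cosα_i − u_i·Δl_i)·tanφ'] / Σ W_i sinα_i, with Δl_i = b_i / cosα_i.
Slice 1: Δl = 2.3/cos1.4° = 2.301 m; N'_1 = 87·cos1.4° − 7·2.301 = 70.9; c'Δl = 4.14; W sinα = 2.1
Slice 2: Δl = 3.1/cos10.4° = 3.152 m; N'_2 = 376·cos10.4° − 55·3.152 = 196.5; c'Δl = 5.67; W sinα = 67.9
Slice 3: Δl = 1.9/cos19.0° = 2.009 m; N'_3 = 260·cos19.0° − 2·2.009 = 241.8; c'Δl = 3.62; W sinα = 84.6
Slice 4: Δl = 1.5/cos25.0° = 1.655 m; N'_4 = 185·cos25.0° − 34·1.655 = 111.4; c'Δl = 2.98; W sinα = 78.2
Slice 5: Δl = 3.0/cos33.6° = 3.602 m; N'_5 = 294·cos33.6° − 54·3.602 = 50.4; c'Δl = 6.48; W sinα = 162.7
Slice 6: Δl = 1.5/cos43.1° = 2.054 m; N'_6 = 94·cos43.1° − 26·2.054 = 15.2; c'Δl = 3.70; W sinα = 64.2
Slice 7: Δl = 1.9/cos51.3° = 3.039 m; N'_7 = 49·cos51.3° − 1·3.039 = 27.6; c'Δl = 5.47; W sinα = 38.2
Σc'Δl = 32.1 kN/m; ΣN' = 713.8 kN/m; ΣW sinα = 498.0 kN/m
Resisting = 32.1 + 713.8·tan35.5° = 32.1 + 509.1 = 541.2 kN/m
FS = 541.2 / 498.0 = 1.087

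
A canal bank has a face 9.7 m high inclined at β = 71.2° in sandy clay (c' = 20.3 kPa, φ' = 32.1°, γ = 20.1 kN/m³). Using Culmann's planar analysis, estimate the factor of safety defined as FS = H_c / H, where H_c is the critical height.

FS = 1.49

H_c = (4c'/γ) · sinβ cosφ' / [1 − cos(β − φ')]
    = (4·20.3/20.1) · sin71.2°·cos32.1° / [1 − cos39.1°]
    = 4.040 · 0.8019 / 0.2240 = 14.47 m
FS = H_c / H = 14.47 / 9.7 = 1.491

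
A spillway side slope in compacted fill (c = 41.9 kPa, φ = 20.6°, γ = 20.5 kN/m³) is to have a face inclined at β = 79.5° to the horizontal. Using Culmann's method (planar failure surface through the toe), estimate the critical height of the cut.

H_c = 15.56 m

Culmann's analysis gives the critical failure plane at α_cr = (β + φ)/2 = (79.5 + 20.6)/2 = 50.0°, and the critical height
H_c = (4c/γ) · sinβ cosφ / [1 − cos(β − φ)]
    = (4·41.9/20.5) · sin79.5°·cos20.6° / [1 − cos(58.9°)]
    = 8.176 · 0.9833·0.9361 / [1 − 0.5165]
    = 8.176 · 0.9204 / 0.4835
    = 15.56 m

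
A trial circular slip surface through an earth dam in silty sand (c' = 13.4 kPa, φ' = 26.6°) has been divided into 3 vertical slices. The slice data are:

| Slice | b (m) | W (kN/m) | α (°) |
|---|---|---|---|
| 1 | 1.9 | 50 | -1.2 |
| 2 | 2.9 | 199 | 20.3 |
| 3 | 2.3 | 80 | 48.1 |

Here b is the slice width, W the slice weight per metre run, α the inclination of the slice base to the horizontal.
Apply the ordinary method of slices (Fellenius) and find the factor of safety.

FS = 2.03

Ordinary method of slices: FS = Σ[c'·Δl_i + (W_i cosα_i)·tanφ'] / Σ W_i sinα_i, with Δl_i = b_i / cosα_i.
Slice 1: Δl = 1.9/cos(-1.2°) = 1.900 m; N'_1 = 50·cos(-1.2°) = 50.0; c'Δl = 25.47; W sinα = -1.0
Slice 2: Δl = 2.9/cos20.3° = 3.092 m; N'_2 = 199·cos20.3° = 186.6; c'Δl = 41.43; W sinα = 69.0
Slice 3: Δl = 2.3/cos48.1° = 3.444 m; N'_3 = 80·cos48.1° = 53.4; c'Δl = 46.15; W sinα = 59.5
Σc'Δl = 113.0 kN/m; ΣN' = 290.1 kN/m; ΣW sinα = 127.5 kN/m
Resisting = 113.0 + 290.1·tan26.6° = 113.0 + 145.2 = 258.3 kN/m
FS = 258.3 / 127.5 = 2.025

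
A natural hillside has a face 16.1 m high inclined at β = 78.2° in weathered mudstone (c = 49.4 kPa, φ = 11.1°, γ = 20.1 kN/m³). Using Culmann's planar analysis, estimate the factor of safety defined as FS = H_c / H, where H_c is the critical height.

FS = 0.96

H_c = (4c/γ) · sinβ cosφ / [1 − cos(β − φ)]
    = (4·49.4/20.1) · sin78.2°·cos11.1° / [1 − cos67.1°]
    = 9.831 · 0.9606 / 0.6109 = 15.46 m
FS = H_c / H = 15.46 / 16.1 = 0.960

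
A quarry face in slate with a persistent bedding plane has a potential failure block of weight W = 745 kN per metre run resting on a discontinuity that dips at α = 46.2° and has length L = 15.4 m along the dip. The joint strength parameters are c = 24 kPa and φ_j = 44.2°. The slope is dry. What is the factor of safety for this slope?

Resolving the block weight along and normal to the plane and applying the Mohr–Coulomb strength on the joint:
N' = W cosα = 745·cos46.2° = 515.6 kN/m
Driving force T = W sinα = 745·sin46.2° = 537.7 kN/m
Resisting force R = c·L + N'·tanφ_j = 24·15.4 + 515.6·tan44.2° = 369.6 + 501.4 = 871.0 kN/m
FS = R / T = 871.0 / 537.7 = 1.620

FS = 1.62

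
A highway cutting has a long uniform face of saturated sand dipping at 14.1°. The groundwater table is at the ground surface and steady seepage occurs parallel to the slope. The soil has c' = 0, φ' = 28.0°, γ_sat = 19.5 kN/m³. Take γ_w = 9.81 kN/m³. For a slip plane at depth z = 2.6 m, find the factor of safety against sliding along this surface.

With seepage parallel to the slope and the water table at the surface, the effective normal stress on the slip plane uses the buoyant unit weight γ' = γ_sat − γ_w while the driving shear stress uses γ_sat:
FS = [c' + γ' z cos²β tanφ'] / [γ_sat z sinβ cosβ]
(For c' = 0 this reduces to FS = (γ'/γ_sat)·tanφ'/tanβ.)
γ' = 19.5 − 9.81 = 9.69 kN/m³
Numerator = 0.0 + 9.69·2.6·cos²14.1°·tan28.0° = 0.0 + 9.69·2.6·0.9407·0.5317 = 12.601 kPa
Denominator = 19.5·2.6·sin14.1°·cos14.1° = 19.5·2.6·0.2436·0.9699 = 11.979 kPa
FS = 12.601 / 11.979 = 1.052

FS = 1.05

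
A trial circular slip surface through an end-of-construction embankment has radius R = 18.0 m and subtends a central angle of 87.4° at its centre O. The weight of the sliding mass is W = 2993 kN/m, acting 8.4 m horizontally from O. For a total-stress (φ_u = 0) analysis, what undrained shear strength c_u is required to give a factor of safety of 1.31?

FS = c_u·L_a·R / (W·d), so c_u = FS·W·d / (L_a·R).
Arc length L_a = R·θ = 18.0·(87.4°·π/180) = 18.0·1.5254 = 27.46 m
c_u = 1.31·2993·8.4 / (27.46·18.0) = 32935.0 / 494.24 = 66.64 kPa

c_u = 66.6 kPa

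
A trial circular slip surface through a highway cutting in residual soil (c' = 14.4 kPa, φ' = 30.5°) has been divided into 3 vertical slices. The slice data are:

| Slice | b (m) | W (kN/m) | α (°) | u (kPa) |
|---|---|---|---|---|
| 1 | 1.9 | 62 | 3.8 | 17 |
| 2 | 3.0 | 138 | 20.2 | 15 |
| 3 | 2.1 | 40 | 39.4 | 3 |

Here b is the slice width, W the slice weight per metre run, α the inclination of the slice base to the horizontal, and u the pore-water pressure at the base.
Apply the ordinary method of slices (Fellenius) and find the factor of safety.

FS = 2.48

Ordinary method of slices: FS = Σ[c'·Δl_i + (W_i cosα_i − u_i·Δl_i)·tanφ'] / Σ W_i sinα_i, with Δl_i = b_i / cosα_i.
Slice 1: Δl = 1.9/cos3.8° = 1.904 m; N'_1 = 62·cos3.8° − 17·1.904 = 29.5; c'Δl = 27.42; W sinα = 4.1
Slice 2: Δl = 3.0/cos20.2° = 3.197 m; N'_2 = 138·cos20.2° − 15·3.197 = 81.6; c'Δl = 46.03; W sinα = 47.7
Slice 3: Δl = 2.1/cos39.4° = 2.718 m; N'_3 = 40·cos39.4° − 3·2.718 = 22.8; c'Δl = 39.13; W sinα = 25.4
Σc'Δl = 112.6 kN/m; ΣN' = 133.8 kN/m; ΣW sinα = 77.1 kN/m
Resisting = 112.6 + 133.8·tan30.5° = 112.6 + 78.8 = 191.4 kN/m
FS = 191.4 / 77.1 = 2.481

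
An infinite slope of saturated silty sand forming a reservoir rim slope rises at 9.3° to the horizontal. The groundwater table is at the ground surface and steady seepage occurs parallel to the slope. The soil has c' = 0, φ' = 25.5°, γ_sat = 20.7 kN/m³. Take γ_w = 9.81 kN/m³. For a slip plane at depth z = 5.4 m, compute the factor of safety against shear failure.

FS = 1.53

With seepage parallel to the slope and the water table at the surface, the effective normal stress on the slip plane uses the buoyant unit weight γ' = γ_sat − γ_w while the driving shear stress uses γ_sat:
FS = [c' + γ' z cos²β tanφ'] / [γ_sat z sinβ cosβ]
(For c' = 0 this reduces to FS = (γ'/γ_sat)·tanφ'/tanβ.)
γ' = 20.7 − 9.81 = 10.89 kN/m³
Numerator = 0.0 + 10.89·5.4·cos²9.3°·tan25.5° = 0.0 + 10.89·5.4·0.9739·0.4770 = 27.317 kPa
Denominator = 20.7·5.4·sin9.3°·cos9.3° = 20.7·5.4·0.1616·0.9869 = 17.827 kPa
FS = 27.317 / 17.827 = 1.532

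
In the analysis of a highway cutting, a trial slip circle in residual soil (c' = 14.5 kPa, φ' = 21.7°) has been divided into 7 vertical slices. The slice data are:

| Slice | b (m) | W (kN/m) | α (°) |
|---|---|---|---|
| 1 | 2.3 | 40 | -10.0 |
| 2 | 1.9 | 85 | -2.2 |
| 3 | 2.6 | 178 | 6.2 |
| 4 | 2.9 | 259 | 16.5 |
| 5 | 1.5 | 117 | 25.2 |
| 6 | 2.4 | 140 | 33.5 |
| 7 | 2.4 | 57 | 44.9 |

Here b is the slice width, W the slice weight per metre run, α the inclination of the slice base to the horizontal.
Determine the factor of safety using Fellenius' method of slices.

FS = 2.33

Ordinary method of slices: FS = Σ[c'·Δl_i + (W_i cosα_i)·tanφ'] / Σ W_i sinα_i, with Δl_i = b_i / cosα_i.
Slice 1: Δl = 2.3/cos(-10.0°) = 2.335 m; N'_1 = 40·cos(-10.0°) = 39.4; c'Δl = 33.86; W sinα = -6.9
Slice 2: Δl = 1.9/cos(-2.2°) = 1.901 m; N'_2 = 85·cos(-2.2°) = 84.9; c'Δl = 27.57; W sinα = -3.3
Slice 3: Δl = 2.6/cos6.2° = 2.615 m; N'_3 = 178·cos6.2° = 177.0; c'Δl = 37.92; W sinα = 19.2
Slice 4: Δl = 2.9/cos16.5° = 3.025 m; N'_4 = 259·cos16.5° = 248.3; c'Δl = 43.86; W sinα = 73.6
Slice 5: Δl = 1.5/cos25.2° = 1.658 m; N'_5 = 117·cos25.2° = 105.9; c'Δl = 24.04; W sinα = 49.8
Slice 6: Δl = 2.4/cos33.5° = 2.878 m; N'_6 = 140·cos33.5° = 116.7; c'Δl = 41.73; W sinα = 77.3
Slice 7: Δl = 2.4/cos44.9° = 3.388 m; N'_7 = 57·cos44.9° = 40.4; c'Δl = 49.13; W sinα = 40.2
Σc'Δl = 258.1 kN/m; ΣN' = 812.6 kN/m; ΣW sinα = 249.9 kN/m
Resisting = 258.1 + 812.6·tan21.7° = 258.1 + 323.4 = 581.5 kN/m
FS = 581.5 / 249.9 = 2.327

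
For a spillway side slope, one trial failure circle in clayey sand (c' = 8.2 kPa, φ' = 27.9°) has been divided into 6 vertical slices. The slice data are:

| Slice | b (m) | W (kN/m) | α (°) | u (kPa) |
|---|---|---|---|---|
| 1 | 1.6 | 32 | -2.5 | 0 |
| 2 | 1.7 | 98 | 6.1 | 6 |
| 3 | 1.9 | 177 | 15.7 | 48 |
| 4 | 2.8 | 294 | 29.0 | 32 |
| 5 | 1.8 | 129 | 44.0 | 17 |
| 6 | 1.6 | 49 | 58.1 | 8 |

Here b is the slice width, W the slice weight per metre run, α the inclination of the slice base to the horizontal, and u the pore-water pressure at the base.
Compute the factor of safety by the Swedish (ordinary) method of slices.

Ordinary method of slices: FS = Σ[c'·Δl_i + (W_i cosα_i − u_i·Δl_i)·tanφ'] / Σ W_i sinα_i, with Δl_i = b_i / cosα_i.
Slice 1: Δl = 1.6/cos(-2.5°) = 1.602 m; N'_1 = 32·cos(-2.5°) − 0·1.602 = 32.0; c'Δl = 13.13; W sinα = -1.4
Slice 2: Δl = 1.7/cos6.1° = 1.710 m; N'_2 = 98·cos6.1° − 6·1.710 = 87.2; c'Δl = 14.02; W sinα = 10.4
Slice 3: Δl = 1.9/cos15.7° = 1.974 m; N'_3 = 177·cos15.7° − 48·1.974 = 75.7; c'Δl = 16.18; W sinα = 47.9
Slice 4: Δl = 2.8/cos29.0° = 3.201 m; N'_4 = 294·cos29.0° − 32·3.201 = 154.7; c'Δl = 26.25; W sinα = 142.5
Slice 5: Δl = 1.8/cos44.0° = 2.502 m; N'_5 = 129·cos44.0° − 17·2.502 = 50.3; c'Δl = 20.52; W sinα = 89.6
Slice 6: Δl = 1.6/cos58.1° = 3.028 m; N'_6 = 49·cos58.1° − 8·3.028 = 1.7; c'Δl = 24.83; W sinα = 41.6
Σc'Δl = 114.9 kN/m; ΣN' = 401.4 kN/m; ΣW sinα = 330.7 kN/m
Resisting = 114.9 + 401.4·tan27.9° = 114.9 + 212.6 = 327.5 kN/m
FS = 327.5 / 330.7 = 0.990

FS = 0.99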